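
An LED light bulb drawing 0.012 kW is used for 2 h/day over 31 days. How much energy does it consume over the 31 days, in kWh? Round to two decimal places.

Runtime = 2 h/day × 31 days = 62 h
Energy = 0.012 kW × 62 h = 0.744 kWh ≈ 0.74 kWh

0.74 kWh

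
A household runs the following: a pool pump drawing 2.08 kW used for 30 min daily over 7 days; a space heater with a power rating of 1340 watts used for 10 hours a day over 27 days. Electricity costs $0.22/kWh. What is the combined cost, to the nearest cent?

$81.20

pool pump: Runtime = 30 min × 7 = 210 min = 3.5 h
pool pump: 2.08 kW × 3.5 h = 7.28 kWh
space heater: Runtime = 10 h/day × 27 days = 270 h
space heater: 1.34 kW × 270 h = 361.8 kWh
Total energy = 369.08 kWh
Cost = 369.08 × $0.22 = $81.20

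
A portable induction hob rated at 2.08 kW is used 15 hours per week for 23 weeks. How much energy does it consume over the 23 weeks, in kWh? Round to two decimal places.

Runtime = 15 h/week × 23 weeks = 345 h
Energy = 2.08 kW × 345 h = 717.6 kWh

717.60 kWh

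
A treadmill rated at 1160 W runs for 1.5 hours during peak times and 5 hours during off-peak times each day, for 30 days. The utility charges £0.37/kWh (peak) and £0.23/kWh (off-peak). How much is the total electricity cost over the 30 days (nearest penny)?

Peak energy = 1.16 kW × 1.5 h × 30 = 52.2 kWh
Off-peak energy = 1.16 kW × 5 h × 30 = 174 kWh
Cost = 52.2 × £0.37 + 174 × £0.23 = £19.314 + £40.02 = £59.33

£59.33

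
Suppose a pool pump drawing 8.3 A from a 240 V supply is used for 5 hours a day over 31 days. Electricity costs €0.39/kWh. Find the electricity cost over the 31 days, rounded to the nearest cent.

€120.42

Power = 8.3 A × 240 V = 1992 W = 1.992 kW
Runtime = 5 h/day × 31 days = 155 h
Energy = 1.992 kW × 155 h = 308.76 kWh
Cost = 308.76 kWh × €0.39/kWh = €120.42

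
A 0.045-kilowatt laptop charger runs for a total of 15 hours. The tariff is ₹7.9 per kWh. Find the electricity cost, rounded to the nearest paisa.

₹5.33

Energy = 0.045 kW × 15 h = 0.675 kWh
Cost = 0.675 kWh × ₹7.9/kWh = ₹5.33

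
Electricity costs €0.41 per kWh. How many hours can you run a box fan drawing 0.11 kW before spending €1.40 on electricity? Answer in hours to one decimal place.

31.0 h

Energy available = €1.40 ÷ €0.41/kWh = 3.4146 kWh
Hours = 3.4146 kWh ÷ 0.11 kW = 31.0 h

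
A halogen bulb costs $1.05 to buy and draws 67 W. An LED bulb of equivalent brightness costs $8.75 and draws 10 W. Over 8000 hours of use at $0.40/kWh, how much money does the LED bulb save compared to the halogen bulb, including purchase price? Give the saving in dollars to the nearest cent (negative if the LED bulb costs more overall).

halogen bulb: $1.05 + (67/1000) kW × 8000 h × $0.40 = $1.05 + $214.4 = $215.45
LED bulb: $8.75 + (10/1000) kW × 8000 h × $0.40 = $8.75 + $32 = $40.75
Saving = $215.45 − $40.75 = $174.7

$174.70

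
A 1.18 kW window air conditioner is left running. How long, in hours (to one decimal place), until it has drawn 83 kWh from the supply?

70.3 h

Hours = 83 kWh ÷ 1.18 kW = 70.3 h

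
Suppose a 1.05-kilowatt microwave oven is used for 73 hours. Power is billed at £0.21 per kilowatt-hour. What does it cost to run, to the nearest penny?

Energy = 1.05 kW × 73 h = 76.65 kWh
Cost = 76.65 kWh × £0.21/kWh = £16.10

£16.10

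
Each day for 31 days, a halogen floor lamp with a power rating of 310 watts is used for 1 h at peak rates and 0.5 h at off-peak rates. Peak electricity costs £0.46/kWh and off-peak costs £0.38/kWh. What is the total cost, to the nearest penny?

£6.25

Peak energy = 0.31 kW × 1 h × 31 = 9.61 kWh
Off-peak energy = 0.31 kW × 0.5 h × 31 = 4.805 kWh
Cost = 9.61 × £0.46 + 4.805 × £0.38 = £4.4206 + £1.8259 = £6.25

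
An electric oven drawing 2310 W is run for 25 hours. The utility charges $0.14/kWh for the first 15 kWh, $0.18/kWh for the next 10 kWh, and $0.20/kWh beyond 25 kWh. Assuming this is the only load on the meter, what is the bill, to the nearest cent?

Energy = 2.31 kW × 25 h = 57.75 kWh
Tier 1 (0–15 kWh): 15 × $0.14 = $2.1
Tier 2 (15–25 kWh): 10 × $0.18 = $1.8
Above 25 kWh: 32.75 × $0.20 = $6.55
Bill = $10.45

$10.45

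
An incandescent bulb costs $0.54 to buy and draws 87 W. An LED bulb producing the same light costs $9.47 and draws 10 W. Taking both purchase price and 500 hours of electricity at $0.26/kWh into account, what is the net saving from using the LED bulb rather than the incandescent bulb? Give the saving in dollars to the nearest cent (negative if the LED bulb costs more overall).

incandescent bulb: $0.54 + (87/1000) kW × 500 h × $0.26 = $0.54 + $11.31 = $11.85
LED bulb: $9.47 + (10/1000) kW × 500 h × $0.26 = $9.47 + $1.3 = $10.77
Saving = $11.85 − $10.77 = $1.08

$1.08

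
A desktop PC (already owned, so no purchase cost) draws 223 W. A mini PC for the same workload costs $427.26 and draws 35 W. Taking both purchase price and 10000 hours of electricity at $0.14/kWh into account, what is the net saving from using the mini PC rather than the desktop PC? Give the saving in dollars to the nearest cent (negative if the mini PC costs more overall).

-$164.06

desktop PC: $0.00 + (223/1000) kW × 10000 h × $0.14 = $0.00 + $312.2 = $312.2
mini PC: $427.26 + (35/1000) kW × 10000 h × $0.14 = $427.26 + $49 = $476.26
Saving = $312.2 − $476.26 = −$164.06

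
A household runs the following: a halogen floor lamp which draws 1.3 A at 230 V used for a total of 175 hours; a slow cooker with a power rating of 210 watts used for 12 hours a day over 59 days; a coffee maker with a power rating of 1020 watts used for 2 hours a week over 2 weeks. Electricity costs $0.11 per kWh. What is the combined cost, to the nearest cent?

$22.56

halogen floor lamp: Power = 1.3 A × 230 V = 299 W = 0.299 kW
halogen floor lamp: 0.299 kW × 175 h = 52.325 kWh
slow cooker: Runtime = 12 h/day × 59 days = 708 h
slow cooker: 0.21 kW × 708 h = 148.68 kWh
coffee maker: Runtime = 2 h/week × 2 weeks = 4 h
coffee maker: 1.02 kW × 4 h = 4.08 kWh
Total energy = 205.085 kWh
Cost = 205.085 × $0.11 = $22.56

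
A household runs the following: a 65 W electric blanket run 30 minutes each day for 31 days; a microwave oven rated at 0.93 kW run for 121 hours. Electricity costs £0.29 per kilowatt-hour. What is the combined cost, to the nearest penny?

electric blanket: Runtime = 30 min × 31 = 930 min = 15.5 h
electric blanket: 0.065 kW × 15.5 h = 1.0075 kWh
microwave oven: 0.93 kW × 121 h = 112.53 kWh
Total energy = 113.5375 kWh
Cost = 113.5375 × £0.29 = £32.93

£32.93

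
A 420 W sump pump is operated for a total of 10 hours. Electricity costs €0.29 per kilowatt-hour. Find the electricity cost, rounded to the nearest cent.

Energy = 0.42 kW × 10 h = 4.2 kWh
Cost = 4.2 kWh × €0.29/kWh = €1.22

€1.22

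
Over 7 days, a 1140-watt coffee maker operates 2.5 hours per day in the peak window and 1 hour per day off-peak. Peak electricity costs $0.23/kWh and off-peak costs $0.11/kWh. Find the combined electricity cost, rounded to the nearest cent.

$5.47

Peak energy = 1.14 kW × 2.5 h × 7 = 19.95 kWh
Off-peak energy = 1.14 kW × 1 h × 7 = 7.98 kWh
Cost = 19.95 × $0.23 + 7.98 × $0.11 = $4.5885 + $0.8778 = $5.47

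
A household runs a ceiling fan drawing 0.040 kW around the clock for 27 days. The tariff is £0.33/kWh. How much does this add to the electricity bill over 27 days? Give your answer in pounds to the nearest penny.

£8.55

Runtime = 24 h × 27 = 648 h
Energy = 0.04 kW × 648 h = 25.92 kWh
Cost = 25.92 kWh × £0.33/kWh = £8.55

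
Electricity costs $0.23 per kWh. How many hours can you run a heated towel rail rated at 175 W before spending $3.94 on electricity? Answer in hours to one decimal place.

97.9 h

Energy available = $3.94 ÷ $0.23/kWh = 17.1304 kWh
Hours = 17.1304 kWh ÷ 0.175 kW = 97.9 h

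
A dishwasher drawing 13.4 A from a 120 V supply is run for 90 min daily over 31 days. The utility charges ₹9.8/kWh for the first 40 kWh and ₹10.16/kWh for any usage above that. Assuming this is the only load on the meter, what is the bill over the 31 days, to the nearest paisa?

₹745.28

Power = 13.4 A × 120 V = 1608 W = 1.608 kW
Runtime = 90 min × 31 = 2790 min = 46.5 h
Energy = 1.608 kW × 46.5 h = 74.772 kWh
Tier 1 (0–40 kWh): 40 × ₹9.8 = ₹392
Above 40 kWh: 34.772 × ₹10.16 = ₹353.28352
Bill = ₹745.28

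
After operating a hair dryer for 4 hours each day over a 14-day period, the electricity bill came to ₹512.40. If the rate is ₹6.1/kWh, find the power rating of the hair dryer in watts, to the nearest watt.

1500 W

Energy = ₹512.40 ÷ ₹6.1/kWh = 84 kWh
Runtime = 4 h/day × 14 days = 56 h
Power = 84 kWh ÷ 56 h = 1.5 kW = 1500 W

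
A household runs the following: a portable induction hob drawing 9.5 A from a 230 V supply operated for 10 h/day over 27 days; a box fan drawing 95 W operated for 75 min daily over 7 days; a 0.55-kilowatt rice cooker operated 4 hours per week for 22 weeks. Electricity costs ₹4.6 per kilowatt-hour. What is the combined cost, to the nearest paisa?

₹2940.23

portable induction hob: Power = 9.5 A × 230 V = 2185 W = 2.185 kW
portable induction hob: Runtime = 10 h/day × 27 days = 270 h
portable induction hob: 2.185 kW × 270 h = 589.95 kWh
box fan: Runtime = 75 min × 7 = 525 min = 8.75 h
box fan: 0.095 kW × 8.75 h = 0.83125 kWh
rice cooker: Runtime = 4 h/week × 22 weeks = 88 h
rice cooker: 0.55 kW × 88 h = 48.4 kWh
Total energy = 639.18125 kWh
Cost = 639.18125 × ₹4.6 = ₹2940.23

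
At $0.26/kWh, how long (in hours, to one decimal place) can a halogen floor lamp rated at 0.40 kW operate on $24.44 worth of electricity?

Energy available = $24.44 ÷ $0.26/kWh = 94 kWh
Hours = 94 kWh ÷ 0.4 kW = 235.0 h

235.0 h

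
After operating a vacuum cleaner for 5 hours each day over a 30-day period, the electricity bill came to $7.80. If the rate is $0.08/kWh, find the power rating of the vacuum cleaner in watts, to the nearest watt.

650 W

Energy = $7.80 ÷ $0.08/kWh = 97.5 kWh
Runtime = 5 h/day × 30 days = 150 h
Power = 97.5 kWh ÷ 150 h = 0.65 kW = 650 W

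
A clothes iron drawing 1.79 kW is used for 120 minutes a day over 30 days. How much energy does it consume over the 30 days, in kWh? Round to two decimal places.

Runtime = 120 min × 30 = 3600 min = 60 h
Energy = 1.79 kW × 60 h = 107.4 kWh

107.40 kWh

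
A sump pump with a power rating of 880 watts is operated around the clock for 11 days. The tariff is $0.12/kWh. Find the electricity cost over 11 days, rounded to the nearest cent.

$27.88

Runtime = 24 h × 11 = 264 h
Energy = 0.88 kW × 264 h = 232.32 kWh
Cost = 232.32 kWh × $0.12/kWh = $27.88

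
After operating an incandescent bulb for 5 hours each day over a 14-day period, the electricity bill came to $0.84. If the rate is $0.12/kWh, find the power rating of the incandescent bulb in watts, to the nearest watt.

Energy = $0.84 ÷ $0.12/kWh = 7 kWh
Runtime = 5 h/day × 14 days = 70 h
Power = 7 kWh ÷ 70 h = 0.1 kW = 100 W

100 W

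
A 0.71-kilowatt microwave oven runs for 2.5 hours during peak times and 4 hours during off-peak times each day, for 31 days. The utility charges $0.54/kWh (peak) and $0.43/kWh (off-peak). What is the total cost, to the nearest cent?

$67.57

Peak energy = 0.71 kW × 2.5 h × 31 = 55.025 kWh
Off-peak energy = 0.71 kW × 4 h × 31 = 88.04 kWh
Cost = 55.025 × $0.54 + 88.04 × $0.43 = $29.7135 + $37.8572 = $67.57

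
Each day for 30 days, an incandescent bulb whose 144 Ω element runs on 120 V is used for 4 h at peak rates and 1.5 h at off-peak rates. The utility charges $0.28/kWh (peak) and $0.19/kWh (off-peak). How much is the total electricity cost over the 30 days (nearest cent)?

$4.22

Power = V²/R = 120²/144 = 100 W = 0.1 kW
Peak energy = 0.1 kW × 4 h × 30 = 12 kWh
Off-peak energy = 0.1 kW × 1.5 h × 30 = 4.5 kWh
Cost = 12 × $0.28 + 4.5 × $0.19 = $3.36 + $0.855 = $4.22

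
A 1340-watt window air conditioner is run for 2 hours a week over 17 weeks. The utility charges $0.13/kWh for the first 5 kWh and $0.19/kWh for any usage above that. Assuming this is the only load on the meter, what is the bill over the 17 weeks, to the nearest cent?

$8.36

Runtime = 2 h/week × 17 weeks = 34 h
Energy = 1.34 kW × 34 h = 45.56 kWh
Tier 1 (0–5 kWh): 5 × $0.13 = $0.65
Above 5 kWh: 40.56 × $0.19 = $7.7064
Bill = $8.36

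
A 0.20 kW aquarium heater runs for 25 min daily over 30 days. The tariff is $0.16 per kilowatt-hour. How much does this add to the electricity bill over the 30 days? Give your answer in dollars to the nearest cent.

$0.40

Runtime = 25 min × 30 = 750 min = 12.5 h
Energy = 0.2 kW × 12.5 h = 2.5 kWh
Cost = 2.5 kWh × $0.16/kWh = $0.40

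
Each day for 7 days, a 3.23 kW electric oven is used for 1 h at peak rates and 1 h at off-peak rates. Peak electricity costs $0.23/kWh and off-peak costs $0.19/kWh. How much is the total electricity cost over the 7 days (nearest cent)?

Peak energy = 3.23 kW × 1 h × 7 = 22.61 kWh
Off-peak energy = 3.23 kW × 1 h × 7 = 22.61 kWh
Cost = 22.61 × $0.23 + 22.61 × $0.19 = $5.2003 + $4.2959 = $9.50

$9.50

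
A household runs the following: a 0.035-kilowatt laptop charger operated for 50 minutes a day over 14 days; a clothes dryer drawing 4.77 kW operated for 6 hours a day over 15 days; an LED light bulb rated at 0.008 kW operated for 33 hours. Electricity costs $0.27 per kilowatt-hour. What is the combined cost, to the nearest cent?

laptop charger: Runtime = 50 min × 14 = 700 min = 11.666666… h
laptop charger: 0.035 kW × 11.666666… h = 0.408333… kWh
clothes dryer: Runtime = 6 h/day × 15 days = 90 h
clothes dryer: 4.77 kW × 90 h = 429.3 kWh
LED light bulb: 0.008 kW × 33 h = 0.264 kWh
Total energy = 429.972333… kWh
Cost = 429.972333… × $0.27 = $116.09

$116.09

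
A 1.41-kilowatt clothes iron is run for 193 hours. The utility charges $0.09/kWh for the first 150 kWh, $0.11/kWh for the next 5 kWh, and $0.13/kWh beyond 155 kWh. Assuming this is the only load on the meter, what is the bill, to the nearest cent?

Energy = 1.41 kW × 193 h = 272.13 kWh
Tier 1 (0–150 kWh): 150 × $0.09 = $13.5
Tier 2 (150–155 kWh): 5 × $0.11 = $0.55
Above 155 kWh: 117.13 × $0.13 = $15.2269
Bill = $29.28

$29.28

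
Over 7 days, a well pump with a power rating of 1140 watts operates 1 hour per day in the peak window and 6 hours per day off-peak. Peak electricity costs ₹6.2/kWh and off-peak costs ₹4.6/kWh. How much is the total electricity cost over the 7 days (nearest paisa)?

₹269.72

Peak energy = 1.14 kW × 1 h × 7 = 7.98 kWh
Off-peak energy = 1.14 kW × 6 h × 7 = 47.88 kWh
Cost = 7.98 × ₹6.2 + 47.88 × ₹4.6 = ₹49.476 + ₹220.248 = ₹269.72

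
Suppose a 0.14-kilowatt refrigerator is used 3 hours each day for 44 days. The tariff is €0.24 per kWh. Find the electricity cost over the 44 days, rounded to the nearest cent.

Runtime = 3 h/day × 44 days = 132 h
Energy = 0.14 kW × 132 h = 18.48 kWh
Cost = 18.48 kWh × €0.24/kWh = €4.44

€4.44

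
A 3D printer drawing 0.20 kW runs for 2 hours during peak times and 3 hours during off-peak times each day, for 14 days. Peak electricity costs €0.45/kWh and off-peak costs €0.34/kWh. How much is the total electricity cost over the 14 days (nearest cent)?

€5.38

Peak energy = 0.2 kW × 2 h × 14 = 5.6 kWh
Off-peak energy = 0.2 kW × 3 h × 14 = 8.4 kWh
Cost = 5.6 × €0.45 + 8.4 × €0.34 = €2.52 + €2.856 = €5.38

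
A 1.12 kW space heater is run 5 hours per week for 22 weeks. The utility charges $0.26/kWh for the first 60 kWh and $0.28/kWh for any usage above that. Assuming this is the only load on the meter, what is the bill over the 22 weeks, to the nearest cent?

Runtime = 5 h/week × 22 weeks = 110 h
Energy = 1.12 kW × 110 h = 123.2 kWh
Tier 1 (0–60 kWh): 60 × $0.26 = $15.6
Above 60 kWh: 63.2 × $0.28 = $17.696
Bill = $33.30

$33.30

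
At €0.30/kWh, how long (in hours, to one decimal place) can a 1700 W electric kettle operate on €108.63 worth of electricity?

Energy available = €108.63 ÷ €0.30/kWh = 362.1 kWh
Hours = 362.1 kWh ÷ 1.7 kW = 213.0 h

213.0 h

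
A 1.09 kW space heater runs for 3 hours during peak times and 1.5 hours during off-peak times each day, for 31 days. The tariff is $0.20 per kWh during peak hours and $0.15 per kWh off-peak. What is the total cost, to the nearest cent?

$27.88

Peak energy = 1.09 kW × 3 h × 31 = 101.37 kWh
Off-peak energy = 1.09 kW × 1.5 h × 31 = 50.685 kWh
Cost = 101.37 × $0.20 + 50.685 × $0.15 = $20.274 + $7.60275 = $27.88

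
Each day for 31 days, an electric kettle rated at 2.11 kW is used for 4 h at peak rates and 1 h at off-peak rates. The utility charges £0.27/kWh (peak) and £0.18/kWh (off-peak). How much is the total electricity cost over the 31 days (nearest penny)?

Peak energy = 2.11 kW × 4 h × 31 = 261.64 kWh
Off-peak energy = 2.11 kW × 1 h × 31 = 65.41 kWh
Cost = 261.64 × £0.27 + 65.41 × £0.18 = £70.6428 + £11.7738 = £82.42

£82.42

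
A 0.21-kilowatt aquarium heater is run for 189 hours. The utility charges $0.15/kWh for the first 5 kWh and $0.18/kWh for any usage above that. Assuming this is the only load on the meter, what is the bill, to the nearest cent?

$6.99

Energy = 0.21 kW × 189 h = 39.69 kWh
Tier 1 (0–5 kWh): 5 × $0.15 = $0.75
Above 5 kWh: 34.69 × $0.18 = $6.2442
Bill = $6.99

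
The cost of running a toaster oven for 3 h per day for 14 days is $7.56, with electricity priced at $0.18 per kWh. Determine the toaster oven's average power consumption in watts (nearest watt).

1000 W

Energy = $7.56 ÷ $0.18/kWh = 42 kWh
Runtime = 3 h/day × 14 days = 42 h
Power = 42 kWh ÷ 42 h = 1 kW = 1000 W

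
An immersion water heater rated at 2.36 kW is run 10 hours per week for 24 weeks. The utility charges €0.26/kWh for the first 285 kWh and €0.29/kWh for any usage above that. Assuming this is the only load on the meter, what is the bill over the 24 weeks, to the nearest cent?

€155.71

Runtime = 10 h/week × 24 weeks = 240 h
Energy = 2.36 kW × 240 h = 566.4 kWh
Tier 1 (0–285 kWh): 285 × €0.26 = €74.1
Above 285 kWh: 281.4 × €0.29 = €81.606
Bill = €155.71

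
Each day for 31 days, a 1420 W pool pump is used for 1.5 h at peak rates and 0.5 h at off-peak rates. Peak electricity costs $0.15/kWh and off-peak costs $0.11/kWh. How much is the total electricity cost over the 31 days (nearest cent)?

Peak energy = 1.42 kW × 1.5 h × 31 = 66.03 kWh
Off-peak energy = 1.42 kW × 0.5 h × 31 = 22.01 kWh
Cost = 66.03 × $0.15 + 22.01 × $0.11 = $9.9045 + $2.4211 = $12.33

$12.33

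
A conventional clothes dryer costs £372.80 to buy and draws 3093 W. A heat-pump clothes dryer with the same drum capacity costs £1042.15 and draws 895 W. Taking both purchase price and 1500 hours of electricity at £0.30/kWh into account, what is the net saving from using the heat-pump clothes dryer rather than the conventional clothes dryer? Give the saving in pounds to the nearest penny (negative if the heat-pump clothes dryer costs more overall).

£319.75

conventional clothes dryer: £372.80 + (3093/1000) kW × 1500 h × £0.30 = £372.80 + £1391.85 = £1764.65
heat-pump clothes dryer: £1042.15 + (895/1000) kW × 1500 h × £0.30 = £1042.15 + £402.75 = £1444.9
Saving = £1764.65 − £1444.9 = £319.75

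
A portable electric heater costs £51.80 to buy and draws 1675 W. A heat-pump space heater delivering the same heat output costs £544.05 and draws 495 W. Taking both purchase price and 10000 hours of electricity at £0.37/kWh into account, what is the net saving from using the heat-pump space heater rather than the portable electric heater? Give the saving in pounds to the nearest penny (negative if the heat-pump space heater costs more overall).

£3873.75

portable electric heater: £51.80 + (1675/1000) kW × 10000 h × £0.37 = £51.80 + £6197.5 = £6249.3
heat-pump space heater: £544.05 + (495/1000) kW × 10000 h × £0.37 = £544.05 + £1831.5 = £2375.55
Saving = £6249.3 − £2375.55 = £3873.75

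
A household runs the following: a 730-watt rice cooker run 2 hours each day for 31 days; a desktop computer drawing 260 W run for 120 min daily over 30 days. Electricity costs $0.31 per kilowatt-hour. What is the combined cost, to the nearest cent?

$18.87

rice cooker: Runtime = 2 h/day × 31 days = 62 h
rice cooker: 0.73 kW × 62 h = 45.26 kWh
desktop computer: Runtime = 120 min × 30 = 3600 min = 60 h
desktop computer: 0.26 kW × 60 h = 15.6 kWh
Total energy = 60.86 kWh
Cost = 60.86 × $0.31 = $18.87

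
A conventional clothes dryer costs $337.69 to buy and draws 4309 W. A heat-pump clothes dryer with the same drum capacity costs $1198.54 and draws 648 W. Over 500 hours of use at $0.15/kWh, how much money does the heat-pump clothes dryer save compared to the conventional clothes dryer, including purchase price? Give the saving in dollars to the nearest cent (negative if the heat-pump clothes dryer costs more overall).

-$586.28

conventional clothes dryer: $337.69 + (4309/1000) kW × 500 h × $0.15 = $337.69 + $323.175 = $660.865
heat-pump clothes dryer: $1198.54 + (648/1000) kW × 500 h × $0.15 = $1198.54 + $48.6 = $1247.14
Saving = $660.865 − $1247.14 = −$586.275 → -$586.28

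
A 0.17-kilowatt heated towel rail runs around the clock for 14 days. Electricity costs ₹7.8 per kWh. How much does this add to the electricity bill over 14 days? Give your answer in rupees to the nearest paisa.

Runtime = 24 h × 14 = 336 h
Energy = 0.17 kW × 336 h = 57.12 kWh
Cost = 57.12 kWh × ₹7.8/kWh = ₹445.54

₹445.54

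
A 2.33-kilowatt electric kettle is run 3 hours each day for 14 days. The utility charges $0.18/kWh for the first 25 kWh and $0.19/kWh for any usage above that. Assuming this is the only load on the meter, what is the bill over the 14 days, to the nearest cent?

$18.34

Runtime = 3 h/day × 14 days = 42 h
Energy = 2.33 kW × 42 h = 97.86 kWh
Tier 1 (0–25 kWh): 25 × $0.18 = $4.5
Above 25 kWh: 72.86 × $0.19 = $13.8434
Bill = $18.34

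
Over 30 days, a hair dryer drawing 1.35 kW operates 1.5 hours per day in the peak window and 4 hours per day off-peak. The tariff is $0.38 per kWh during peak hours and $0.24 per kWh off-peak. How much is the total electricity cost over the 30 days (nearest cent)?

Peak energy = 1.35 kW × 1.5 h × 30 = 60.75 kWh
Off-peak energy = 1.35 kW × 4 h × 30 = 162 kWh
Cost = 60.75 × $0.38 + 162 × $0.24 = $23.085 + $38.88 = $61.97

$61.97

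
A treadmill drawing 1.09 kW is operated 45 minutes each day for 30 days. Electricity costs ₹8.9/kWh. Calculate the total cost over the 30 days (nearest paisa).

Runtime = 45 min × 30 = 1350 min = 22.5 h
Energy = 1.09 kW × 22.5 h = 24.525 kWh
Cost = 24.525 kWh × ₹8.9/kWh = ₹218.27

₹218.27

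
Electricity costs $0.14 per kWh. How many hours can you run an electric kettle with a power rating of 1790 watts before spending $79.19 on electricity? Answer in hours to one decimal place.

316.0 h

Energy available = $79.19 ÷ $0.14/kWh = 565.6429 kWh
Hours = 565.6429 kWh ÷ 1.79 kW = 316.0 h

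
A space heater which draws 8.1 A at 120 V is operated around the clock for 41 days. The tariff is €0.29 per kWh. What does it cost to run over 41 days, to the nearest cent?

€277.37

Power = 8.1 A × 120 V = 972 W = 0.972 kW
Runtime = 24 h × 41 = 984 h
Energy = 0.972 kW × 984 h = 956.448 kWh
Cost = 956.448 kWh × €0.29/kWh = €277.37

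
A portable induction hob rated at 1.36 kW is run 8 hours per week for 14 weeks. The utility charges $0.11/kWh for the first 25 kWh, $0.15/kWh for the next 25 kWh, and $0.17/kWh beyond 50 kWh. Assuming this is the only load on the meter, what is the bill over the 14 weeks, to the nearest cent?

$23.89

Runtime = 8 h/week × 14 weeks = 112 h
Energy = 1.36 kW × 112 h = 152.32 kWh
Tier 1 (0–25 kWh): 25 × $0.11 = $2.75
Tier 2 (25–50 kWh): 25 × $0.15 = $3.75
Above 50 kWh: 102.32 × $0.17 = $17.3944
Bill = $23.89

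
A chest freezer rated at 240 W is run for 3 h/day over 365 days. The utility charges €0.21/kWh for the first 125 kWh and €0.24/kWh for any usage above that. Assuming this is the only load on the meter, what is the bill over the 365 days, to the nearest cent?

€59.32

Runtime = 3 h/day × 365 days = 1095 h
Energy = 0.24 kW × 1095 h = 262.8 kWh
Tier 1 (0–125 kWh): 125 × €0.21 = €26.25
Above 125 kWh: 137.8 × €0.24 = €33.072
Bill = €59.32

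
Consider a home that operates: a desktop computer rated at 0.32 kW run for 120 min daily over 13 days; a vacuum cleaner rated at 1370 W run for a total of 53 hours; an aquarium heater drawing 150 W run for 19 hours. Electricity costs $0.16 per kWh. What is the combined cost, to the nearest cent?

desktop computer: Runtime = 120 min × 13 = 1560 min = 26 h
desktop computer: 0.32 kW × 26 h = 8.32 kWh
vacuum cleaner: 1.37 kW × 53 h = 72.61 kWh
aquarium heater: 0.15 kW × 19 h = 2.85 kWh
Total energy = 83.78 kWh
Cost = 83.78 × $0.16 = $13.40

$13.40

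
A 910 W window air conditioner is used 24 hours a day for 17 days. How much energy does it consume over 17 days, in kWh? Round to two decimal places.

371.28 kWh

Runtime = 24 h × 17 = 408 h
Energy = 0.91 kW × 408 h = 371.28 kWh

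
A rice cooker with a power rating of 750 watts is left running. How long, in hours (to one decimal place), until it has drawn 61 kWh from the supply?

Hours = 61 kWh ÷ 0.75 kW = 81.3 h

81.3 h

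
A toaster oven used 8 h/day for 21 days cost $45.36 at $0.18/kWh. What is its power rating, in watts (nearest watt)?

Energy = $45.36 ÷ $0.18/kWh = 252 kWh
Runtime = 8 h/day × 21 days = 168 h
Power = 252 kWh ÷ 168 h = 1.5 kW = 1500 W

1500 W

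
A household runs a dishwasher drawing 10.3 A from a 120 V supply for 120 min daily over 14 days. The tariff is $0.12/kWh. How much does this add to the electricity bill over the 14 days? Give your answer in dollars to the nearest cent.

Power = 10.3 A × 120 V = 1236 W = 1.236 kW
Runtime = 120 min × 14 = 1680 min = 28 h
Energy = 1.236 kW × 28 h = 34.608 kWh
Cost = 34.608 kWh × $0.12/kWh = $4.15

$4.15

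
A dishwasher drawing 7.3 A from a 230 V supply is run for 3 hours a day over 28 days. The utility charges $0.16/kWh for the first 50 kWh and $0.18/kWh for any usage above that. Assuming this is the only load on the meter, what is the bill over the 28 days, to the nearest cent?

$24.39

Power = 7.3 A × 230 V = 1679 W = 1.679 kW
Runtime = 3 h/day × 28 days = 84 h
Energy = 1.679 kW × 84 h = 141.036 kWh
Tier 1 (0–50 kWh): 50 × $0.16 = $8
Above 50 kWh: 91.036 × $0.18 = $16.38648
Bill = $24.39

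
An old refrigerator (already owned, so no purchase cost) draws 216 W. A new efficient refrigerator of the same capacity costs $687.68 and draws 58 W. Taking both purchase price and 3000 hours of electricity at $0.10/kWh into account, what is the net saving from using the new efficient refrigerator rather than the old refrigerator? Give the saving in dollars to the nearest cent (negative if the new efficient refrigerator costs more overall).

-$640.28

old refrigerator: $0.00 + (216/1000) kW × 3000 h × $0.10 = $0.00 + $64.8 = $64.8
new efficient refrigerator: $687.68 + (58/1000) kW × 3000 h × $0.10 = $687.68 + $17.4 = $705.08
Saving = $64.8 − $705.08 = −$640.28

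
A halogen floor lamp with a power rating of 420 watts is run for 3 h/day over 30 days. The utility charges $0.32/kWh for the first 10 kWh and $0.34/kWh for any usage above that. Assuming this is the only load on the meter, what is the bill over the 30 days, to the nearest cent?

Runtime = 3 h/day × 30 days = 90 h
Energy = 0.42 kW × 90 h = 37.8 kWh
Tier 1 (0–10 kWh): 10 × $0.32 = $3.2
Above 10 kWh: 27.8 × $0.34 = $9.452
Bill = $12.65

$12.65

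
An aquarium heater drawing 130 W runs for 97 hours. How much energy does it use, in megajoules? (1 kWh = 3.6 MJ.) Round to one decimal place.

45.4 MJ

Energy = 0.13 kW × 97 h = 12.61 kWh
= 12.61 × 3.6 MJ = 45.4 MJ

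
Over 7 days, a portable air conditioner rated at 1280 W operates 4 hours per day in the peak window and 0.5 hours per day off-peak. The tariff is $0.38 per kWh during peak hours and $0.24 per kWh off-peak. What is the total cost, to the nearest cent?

$14.69

Peak energy = 1.28 kW × 4 h × 7 = 35.84 kWh
Off-peak energy = 1.28 kW × 0.5 h × 7 = 4.48 kWh
Cost = 35.84 × $0.38 + 4.48 × $0.24 = $13.6192 + $1.0752 = $14.69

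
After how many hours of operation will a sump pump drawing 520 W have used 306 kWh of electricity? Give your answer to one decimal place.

588.5 h

Hours = 306 kWh ÷ 0.52 kW = 588.5 h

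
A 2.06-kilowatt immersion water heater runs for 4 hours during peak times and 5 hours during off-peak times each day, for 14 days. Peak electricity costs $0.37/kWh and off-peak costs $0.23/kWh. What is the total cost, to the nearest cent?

$75.85

Peak energy = 2.06 kW × 4 h × 14 = 115.36 kWh
Off-peak energy = 2.06 kW × 5 h × 14 = 144.2 kWh
Cost = 115.36 × $0.37 + 144.2 × $0.23 = $42.6832 + $33.166 = $75.85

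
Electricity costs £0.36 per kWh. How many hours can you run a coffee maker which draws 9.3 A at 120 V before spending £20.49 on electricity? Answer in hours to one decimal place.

51.0 h

Power = 9.3 A × 120 V = 1116 W = 1.116 kW
Energy available = £20.49 ÷ £0.36/kWh = 56.9167 kWh
Hours = 56.9167 kWh ÷ 1.116 kW = 51.0 h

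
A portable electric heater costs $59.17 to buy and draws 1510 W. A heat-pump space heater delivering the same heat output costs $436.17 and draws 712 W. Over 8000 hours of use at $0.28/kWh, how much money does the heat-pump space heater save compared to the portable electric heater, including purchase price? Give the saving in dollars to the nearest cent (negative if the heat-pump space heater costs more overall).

$1410.52

portable electric heater: $59.17 + (1510/1000) kW × 8000 h × $0.28 = $59.17 + $3382.4 = $3441.57
heat-pump space heater: $436.17 + (712/1000) kW × 8000 h × $0.28 = $436.17 + $1594.88 = $2031.05
Saving = $3441.57 − $2031.05 = $1410.52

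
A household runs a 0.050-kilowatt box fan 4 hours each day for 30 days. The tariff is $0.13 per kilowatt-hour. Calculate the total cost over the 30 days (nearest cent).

Runtime = 4 h/day × 30 days = 120 h
Energy = 0.05 kW × 120 h = 6 kWh
Cost = 6 kWh × $0.13/kWh = $0.78

$0.78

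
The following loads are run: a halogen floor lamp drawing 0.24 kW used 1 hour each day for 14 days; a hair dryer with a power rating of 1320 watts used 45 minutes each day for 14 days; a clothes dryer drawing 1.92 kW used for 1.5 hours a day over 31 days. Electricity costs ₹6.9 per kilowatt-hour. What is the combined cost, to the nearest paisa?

halogen floor lamp: Runtime = 1 h/day × 14 days = 14 h
halogen floor lamp: 0.24 kW × 14 h = 3.36 kWh
hair dryer: Runtime = 45 min × 14 = 630 min = 10.5 h
hair dryer: 1.32 kW × 10.5 h = 13.86 kWh
clothes dryer: Runtime = 1.5 h/day × 31 days = 46.5 h
clothes dryer: 1.92 kW × 46.5 h = 89.28 kWh
Total energy = 106.5 kWh
Cost = 106.5 × ₹6.9 = ₹734.85

₹734.85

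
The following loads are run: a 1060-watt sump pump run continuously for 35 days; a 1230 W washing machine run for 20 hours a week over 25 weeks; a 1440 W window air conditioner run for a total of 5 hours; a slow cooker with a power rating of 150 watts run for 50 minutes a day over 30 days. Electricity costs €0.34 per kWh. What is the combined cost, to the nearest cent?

sump pump: Runtime = 24 h × 35 = 840 h
sump pump: 1.06 kW × 840 h = 890.4 kWh
washing machine: Runtime = 20 h/week × 25 weeks = 500 h
washing machine: 1.23 kW × 500 h = 615 kWh
window air conditioner: 1.44 kW × 5 h = 7.2 kWh
slow cooker: Runtime = 50 min × 30 = 1500 min = 25 h
slow cooker: 0.15 kW × 25 h = 3.75 kWh
Total energy = 1516.35 kWh
Cost = 1516.35 × €0.34 = €515.56

€515.56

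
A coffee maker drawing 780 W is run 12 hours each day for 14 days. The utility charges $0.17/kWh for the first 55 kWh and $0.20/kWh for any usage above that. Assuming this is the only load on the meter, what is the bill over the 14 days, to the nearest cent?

Runtime = 12 h/day × 14 days = 168 h
Energy = 0.78 kW × 168 h = 131.04 kWh
Tier 1 (0–55 kWh): 55 × $0.17 = $9.35
Above 55 kWh: 76.04 × $0.20 = $15.208
Bill = $24.56

$24.56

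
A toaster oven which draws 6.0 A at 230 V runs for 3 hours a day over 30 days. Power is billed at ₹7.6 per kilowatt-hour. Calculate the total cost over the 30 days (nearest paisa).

Power = 6.0 A × 230 V = 1380 W = 1.38 kW
Runtime = 3 h/day × 30 days = 90 h
Energy = 1.38 kW × 90 h = 124.2 kWh
Cost = 124.2 kWh × ₹7.6/kWh = ₹943.92

₹943.92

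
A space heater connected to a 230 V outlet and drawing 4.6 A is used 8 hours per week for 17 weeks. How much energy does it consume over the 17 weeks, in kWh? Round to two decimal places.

143.89 kWh

Power = 4.6 A × 230 V = 1058 W = 1.058 kW
Runtime = 8 h/week × 17 weeks = 136 h
Energy = 1.058 kW × 136 h = 143.888 kWh ≈ 143.89 kWh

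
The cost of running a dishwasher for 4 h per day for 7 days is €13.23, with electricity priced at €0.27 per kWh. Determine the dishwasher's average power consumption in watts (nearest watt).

Energy = €13.23 ÷ €0.27/kWh = 49 kWh
Runtime = 4 h/day × 7 days = 28 h
Power = 49 kWh ÷ 28 h = 1.75 kW = 1750 W

1750 W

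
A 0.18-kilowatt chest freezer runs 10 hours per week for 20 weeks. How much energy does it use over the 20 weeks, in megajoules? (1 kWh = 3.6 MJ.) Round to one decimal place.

129.6 MJ

Runtime = 10 h/week × 20 weeks = 200 h
Energy = 0.18 kW × 200 h = 36 kWh
= 36 × 3.6 MJ = 129.6 MJ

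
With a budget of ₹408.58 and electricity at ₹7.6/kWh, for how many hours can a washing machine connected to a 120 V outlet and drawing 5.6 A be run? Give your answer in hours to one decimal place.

80.0 h

Power = 5.6 A × 120 V = 672 W = 0.672 kW
Energy available = ₹408.58 ÷ ₹7.6/kWh = 53.7605 kWh
Hours = 53.7605 kWh ÷ 0.672 kW = 80.0 h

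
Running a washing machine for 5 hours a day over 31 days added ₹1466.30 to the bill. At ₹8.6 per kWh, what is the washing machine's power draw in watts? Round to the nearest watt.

1100 W

Energy = ₹1466.30 ÷ ₹8.6/kWh = 170.5 kWh
Runtime = 5 h/day × 31 days = 155 h
Power = 170.5 kWh ÷ 155 h = 1.1 kW = 1100 W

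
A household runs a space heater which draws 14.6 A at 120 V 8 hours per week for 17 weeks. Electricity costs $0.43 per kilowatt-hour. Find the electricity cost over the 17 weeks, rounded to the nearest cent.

$102.46

Power = 14.6 A × 120 V = 1752 W = 1.752 kW
Runtime = 8 h/week × 17 weeks = 136 h
Energy = 1.752 kW × 136 h = 238.272 kWh
Cost = 238.272 kWh × $0.43/kWh = $102.46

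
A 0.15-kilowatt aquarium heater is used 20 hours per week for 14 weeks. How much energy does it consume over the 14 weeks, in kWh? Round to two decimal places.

42.00 kWh

Runtime = 20 h/week × 14 weeks = 280 h
Energy = 0.15 kW × 280 h = 42 kWh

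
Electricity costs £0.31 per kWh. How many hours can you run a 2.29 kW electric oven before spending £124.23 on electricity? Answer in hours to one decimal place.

175.0 h

Energy available = £124.23 ÷ £0.31/kWh = 400.7419 kWh
Hours = 400.7419 kWh ÷ 2.29 kW = 175.0 h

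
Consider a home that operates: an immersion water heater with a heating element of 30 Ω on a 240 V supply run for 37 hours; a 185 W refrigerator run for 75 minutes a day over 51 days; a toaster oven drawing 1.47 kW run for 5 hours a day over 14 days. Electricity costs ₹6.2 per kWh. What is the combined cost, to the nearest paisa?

₹1151.55

immersion water heater: Power = V²/R = 240²/30 = 1920 W = 1.92 kW
immersion water heater: 1.92 kW × 37 h = 71.04 kWh
refrigerator: Runtime = 75 min × 51 = 3825 min = 63.75 h
refrigerator: 0.185 kW × 63.75 h = 11.79375 kWh
toaster oven: Runtime = 5 h/day × 14 days = 70 h
toaster oven: 1.47 kW × 70 h = 102.9 kWh
Total energy = 185.73375 kWh
Cost = 185.73375 × ₹6.2 = ₹1151.55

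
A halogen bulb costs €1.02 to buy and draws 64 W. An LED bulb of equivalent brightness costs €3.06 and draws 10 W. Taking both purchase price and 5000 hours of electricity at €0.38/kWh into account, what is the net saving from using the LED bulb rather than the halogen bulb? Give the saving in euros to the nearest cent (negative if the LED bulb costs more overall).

halogen bulb: €1.02 + (64/1000) kW × 5000 h × €0.38 = €1.02 + €121.6 = €122.62
LED bulb: €3.06 + (10/1000) kW × 5000 h × €0.38 = €3.06 + €19 = €22.06
Saving = €122.62 − €22.06 = €100.56

€100.56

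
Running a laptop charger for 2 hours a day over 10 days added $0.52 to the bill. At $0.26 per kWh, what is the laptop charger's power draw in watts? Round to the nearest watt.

100 W

Energy = $0.52 ÷ $0.26/kWh = 2 kWh
Runtime = 2 h/day × 10 days = 20 h
Power = 2 kWh ÷ 20 h = 0.1 kW = 100 W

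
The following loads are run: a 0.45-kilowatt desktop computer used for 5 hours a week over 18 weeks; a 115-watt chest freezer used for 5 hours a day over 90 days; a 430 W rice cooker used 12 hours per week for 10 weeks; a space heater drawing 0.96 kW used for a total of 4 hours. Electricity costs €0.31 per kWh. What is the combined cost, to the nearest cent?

€45.78

desktop computer: Runtime = 5 h/week × 18 weeks = 90 h
desktop computer: 0.45 kW × 90 h = 40.5 kWh
chest freezer: Runtime = 5 h/day × 90 days = 450 h
chest freezer: 0.115 kW × 450 h = 51.75 kWh
rice cooker: Runtime = 12 h/week × 10 weeks = 120 h
rice cooker: 0.43 kW × 120 h = 51.6 kWh
space heater: 0.96 kW × 4 h = 3.84 kWh
Total energy = 147.69 kWh
Cost = 147.69 × €0.31 = €45.78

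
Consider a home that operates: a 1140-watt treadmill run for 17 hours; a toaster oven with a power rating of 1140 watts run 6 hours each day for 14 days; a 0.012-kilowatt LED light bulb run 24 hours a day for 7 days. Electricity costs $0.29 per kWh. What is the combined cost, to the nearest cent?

$33.98

treadmill: 1.14 kW × 17 h = 19.38 kWh
toaster oven: Runtime = 6 h/day × 14 days = 84 h
toaster oven: 1.14 kW × 84 h = 95.76 kWh
LED light bulb: Runtime = 24 h × 7 = 168 h
LED light bulb: 0.012 kW × 168 h = 2.016 kWh
Total energy = 117.156 kWh
Cost = 117.156 × $0.29 = $33.98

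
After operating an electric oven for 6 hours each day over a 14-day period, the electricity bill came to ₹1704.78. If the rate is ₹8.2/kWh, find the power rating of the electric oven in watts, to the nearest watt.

Energy = ₹1704.78 ÷ ₹8.2/kWh = 207.9 kWh
Runtime = 6 h/day × 14 days = 84 h
Power = 207.9 kWh ÷ 84 h = 2.475 kW = 2475 W

2475 W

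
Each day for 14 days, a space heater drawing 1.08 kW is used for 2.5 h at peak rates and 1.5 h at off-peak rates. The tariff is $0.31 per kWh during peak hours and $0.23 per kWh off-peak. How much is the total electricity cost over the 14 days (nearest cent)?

$16.93

Peak energy = 1.08 kW × 2.5 h × 14 = 37.8 kWh
Off-peak energy = 1.08 kW × 1.5 h × 14 = 22.68 kWh
Cost = 37.8 × $0.31 + 22.68 × $0.23 = $11.718 + $5.2164 = $16.93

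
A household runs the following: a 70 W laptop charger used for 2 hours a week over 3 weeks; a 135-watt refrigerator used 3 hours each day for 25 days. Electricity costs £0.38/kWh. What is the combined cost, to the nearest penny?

£4.01

laptop charger: Runtime = 2 h/week × 3 weeks = 6 h
laptop charger: 0.07 kW × 6 h = 0.42 kWh
refrigerator: Runtime = 3 h/day × 25 days = 75 h
refrigerator: 0.135 kW × 75 h = 10.125 kWh
Total energy = 10.545 kWh
Cost = 10.545 × £0.38 = £4.01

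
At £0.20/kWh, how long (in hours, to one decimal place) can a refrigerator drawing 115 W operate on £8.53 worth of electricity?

370.9 h

Energy available = £8.53 ÷ £0.20/kWh = 42.65 kWh
Hours = 42.65 kWh ÷ 0.115 kW = 370.9 h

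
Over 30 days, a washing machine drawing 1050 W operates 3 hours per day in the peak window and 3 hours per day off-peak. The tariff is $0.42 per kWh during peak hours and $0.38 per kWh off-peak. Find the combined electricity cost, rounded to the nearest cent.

$75.60

Peak energy = 1.05 kW × 3 h × 30 = 94.5 kWh
Off-peak energy = 1.05 kW × 3 h × 30 = 94.5 kWh
Cost = 94.5 × $0.42 + 94.5 × $0.38 = $39.69 + $35.91 = $75.60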